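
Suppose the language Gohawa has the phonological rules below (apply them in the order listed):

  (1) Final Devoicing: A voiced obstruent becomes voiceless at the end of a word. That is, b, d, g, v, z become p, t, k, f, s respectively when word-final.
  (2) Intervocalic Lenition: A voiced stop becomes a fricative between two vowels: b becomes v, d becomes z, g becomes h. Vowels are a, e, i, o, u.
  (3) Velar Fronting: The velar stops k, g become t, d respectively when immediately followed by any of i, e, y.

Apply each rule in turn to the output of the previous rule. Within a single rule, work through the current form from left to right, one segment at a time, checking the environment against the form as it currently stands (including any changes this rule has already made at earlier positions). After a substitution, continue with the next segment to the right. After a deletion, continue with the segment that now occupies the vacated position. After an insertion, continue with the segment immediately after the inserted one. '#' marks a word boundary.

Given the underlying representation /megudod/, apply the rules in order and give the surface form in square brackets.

[mehuzot]

(1) Final Devoicing: [megudod] → [megudot]
(2) Intervocalic Lenition: [megudot] → [mehuzot]
(3) Velar Fronting: no change — [mehuzot]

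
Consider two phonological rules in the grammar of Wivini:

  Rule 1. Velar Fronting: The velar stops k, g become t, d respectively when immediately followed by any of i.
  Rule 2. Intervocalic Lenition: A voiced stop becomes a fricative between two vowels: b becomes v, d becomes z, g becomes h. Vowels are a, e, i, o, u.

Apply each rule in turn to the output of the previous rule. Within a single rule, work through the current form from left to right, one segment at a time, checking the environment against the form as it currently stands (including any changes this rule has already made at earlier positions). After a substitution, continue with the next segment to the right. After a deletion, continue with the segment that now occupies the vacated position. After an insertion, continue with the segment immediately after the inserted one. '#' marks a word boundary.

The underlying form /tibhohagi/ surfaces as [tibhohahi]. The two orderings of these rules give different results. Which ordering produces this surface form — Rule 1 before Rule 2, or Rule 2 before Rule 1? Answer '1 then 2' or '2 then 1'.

Order 1 then 2:
  1 Velar Fronting: [tibhohagi] → [tibhohadi]
  2 Intervocalic Lenition: [tibhohadi] → [tibhohazi]
  result: [tibhohazi]
Order 2 then 1:
  2 Intervocalic Lenition: [tibhohagi] → [tibhohahi]
  1 Velar Fronting: no change — [tibhohahi]
  result: [tibhohahi]

2 then 1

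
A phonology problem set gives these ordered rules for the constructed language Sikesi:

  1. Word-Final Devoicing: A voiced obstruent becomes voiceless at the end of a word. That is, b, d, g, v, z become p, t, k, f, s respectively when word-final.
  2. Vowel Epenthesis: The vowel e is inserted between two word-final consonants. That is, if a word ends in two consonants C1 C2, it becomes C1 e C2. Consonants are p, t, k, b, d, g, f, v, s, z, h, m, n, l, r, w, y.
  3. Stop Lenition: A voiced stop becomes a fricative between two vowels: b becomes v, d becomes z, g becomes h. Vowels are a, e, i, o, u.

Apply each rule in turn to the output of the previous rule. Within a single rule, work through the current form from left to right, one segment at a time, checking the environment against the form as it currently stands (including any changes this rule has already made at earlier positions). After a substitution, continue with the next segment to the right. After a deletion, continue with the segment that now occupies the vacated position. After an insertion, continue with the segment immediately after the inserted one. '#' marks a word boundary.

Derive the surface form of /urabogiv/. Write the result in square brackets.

[uravohif]

1 Word-Final Devoicing: [urabogiv] → [urabogif]
2 Vowel Epenthesis: no change — [urabogif]
3 Stop Lenition: [urabogif] → [uravohif]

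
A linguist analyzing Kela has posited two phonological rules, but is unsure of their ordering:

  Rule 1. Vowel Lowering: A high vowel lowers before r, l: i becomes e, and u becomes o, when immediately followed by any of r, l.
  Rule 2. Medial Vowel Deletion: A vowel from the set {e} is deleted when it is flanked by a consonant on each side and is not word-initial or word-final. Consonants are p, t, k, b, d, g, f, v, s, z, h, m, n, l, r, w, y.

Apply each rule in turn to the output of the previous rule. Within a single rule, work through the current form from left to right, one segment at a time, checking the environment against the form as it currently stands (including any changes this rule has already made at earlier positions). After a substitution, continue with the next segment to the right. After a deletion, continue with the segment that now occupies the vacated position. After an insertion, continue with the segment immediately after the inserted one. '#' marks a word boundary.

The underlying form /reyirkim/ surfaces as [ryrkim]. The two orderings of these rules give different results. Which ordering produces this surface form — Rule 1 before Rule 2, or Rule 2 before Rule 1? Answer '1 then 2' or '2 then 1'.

1 then 2

Order 1 then 2:
  1 Vowel Lowering: [reyirkim] → [reyerkim]
  2 Medial Vowel Deletion: [reyerkim] → [ryrkim]
  result: [ryrkim]
Order 2 then 1:
  2 Medial Vowel Deletion: [reyirkim] → [ryirkim]
  1 Vowel Lowering: [ryirkim] → [ryerkim]
  result: [ryerkim]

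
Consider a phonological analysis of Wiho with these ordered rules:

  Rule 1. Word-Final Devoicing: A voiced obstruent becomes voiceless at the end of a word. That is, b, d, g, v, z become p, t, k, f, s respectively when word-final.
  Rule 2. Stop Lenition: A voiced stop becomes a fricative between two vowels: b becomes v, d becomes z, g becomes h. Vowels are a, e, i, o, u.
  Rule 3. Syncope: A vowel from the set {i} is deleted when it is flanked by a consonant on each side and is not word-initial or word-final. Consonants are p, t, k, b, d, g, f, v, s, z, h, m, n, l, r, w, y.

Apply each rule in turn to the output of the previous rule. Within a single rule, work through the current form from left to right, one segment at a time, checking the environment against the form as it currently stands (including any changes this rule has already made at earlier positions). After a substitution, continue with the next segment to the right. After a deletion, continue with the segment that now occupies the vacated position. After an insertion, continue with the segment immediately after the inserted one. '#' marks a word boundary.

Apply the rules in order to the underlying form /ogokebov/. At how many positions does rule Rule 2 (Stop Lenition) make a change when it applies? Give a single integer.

2

Rule 1 Word-Final Devoicing: [ogokebov] → [ogokebof]
Rule 2 Stop Lenition: [ogokebof] → [ohokevof]
Rule 3 Syncope: no change — [ohokevof]
Rule Rule 2 changed 2 position(s).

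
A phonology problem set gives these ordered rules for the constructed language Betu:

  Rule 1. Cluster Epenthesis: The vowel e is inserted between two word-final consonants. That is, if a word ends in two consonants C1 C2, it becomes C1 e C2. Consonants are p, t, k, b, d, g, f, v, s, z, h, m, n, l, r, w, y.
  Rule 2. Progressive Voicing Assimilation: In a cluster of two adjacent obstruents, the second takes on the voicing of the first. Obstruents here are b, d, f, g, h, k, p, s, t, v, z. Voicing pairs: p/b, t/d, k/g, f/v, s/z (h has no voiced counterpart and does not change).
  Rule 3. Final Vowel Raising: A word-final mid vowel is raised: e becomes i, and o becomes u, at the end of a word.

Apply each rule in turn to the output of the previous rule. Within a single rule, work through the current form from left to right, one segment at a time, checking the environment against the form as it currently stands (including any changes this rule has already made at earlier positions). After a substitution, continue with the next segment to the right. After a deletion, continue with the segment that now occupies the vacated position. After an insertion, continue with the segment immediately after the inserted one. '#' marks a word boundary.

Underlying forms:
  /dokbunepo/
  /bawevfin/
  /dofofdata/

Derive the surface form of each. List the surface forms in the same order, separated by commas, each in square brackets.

/dokbunepo/:
  Rule 1 Cluster Epenthesis: no change — [dokbunepo]
  Rule 2 Progressive Voicing Assimilation: [dokbunepo] → [dokpunepo]
  Rule 3 Final Vowel Raising: [dokpunepo] → [dokpunepu]
/bawevfin/:
  Rule 1 Cluster Epenthesis: no change — [bawevfin]
  Rule 2 Progressive Voicing Assimilation: [bawevfin] → [bawevvin]
  Rule 3 Final Vowel Raising: no change — [bawevvin]
/dofofdata/:
  Rule 1 Cluster Epenthesis: no change — [dofofdata]
  Rule 2 Progressive Voicing Assimilation: [dofofdata] → [dofoftata]
  Rule 3 Final Vowel Raising: no change — [dofoftata]

[dokpunepu], [bawevvin], [dofoftata]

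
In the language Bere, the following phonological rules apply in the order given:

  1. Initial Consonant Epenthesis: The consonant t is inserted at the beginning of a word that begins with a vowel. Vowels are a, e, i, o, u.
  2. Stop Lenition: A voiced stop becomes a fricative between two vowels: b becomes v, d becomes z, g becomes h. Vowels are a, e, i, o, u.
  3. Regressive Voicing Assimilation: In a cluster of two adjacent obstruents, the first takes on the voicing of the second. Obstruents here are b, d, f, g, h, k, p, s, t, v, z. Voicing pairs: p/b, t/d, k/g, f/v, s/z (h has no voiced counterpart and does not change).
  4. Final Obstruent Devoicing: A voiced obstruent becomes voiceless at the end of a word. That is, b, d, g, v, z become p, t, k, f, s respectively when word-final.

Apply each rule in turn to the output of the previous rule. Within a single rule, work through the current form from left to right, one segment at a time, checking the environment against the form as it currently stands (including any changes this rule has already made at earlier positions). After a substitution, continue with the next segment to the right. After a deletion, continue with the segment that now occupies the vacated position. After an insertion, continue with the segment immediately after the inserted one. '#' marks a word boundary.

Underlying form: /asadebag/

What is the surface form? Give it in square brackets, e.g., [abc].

[tasazevak]

1 Initial Consonant Epenthesis: [asadebag] → [tasadebag]
2 Stop Lenition: [tasadebag] → [tasazevag]
3 Regressive Voicing Assimilation: no change — [tasazevag]
4 Final Obstruent Devoicing: [tasazevag] → [tasazevak]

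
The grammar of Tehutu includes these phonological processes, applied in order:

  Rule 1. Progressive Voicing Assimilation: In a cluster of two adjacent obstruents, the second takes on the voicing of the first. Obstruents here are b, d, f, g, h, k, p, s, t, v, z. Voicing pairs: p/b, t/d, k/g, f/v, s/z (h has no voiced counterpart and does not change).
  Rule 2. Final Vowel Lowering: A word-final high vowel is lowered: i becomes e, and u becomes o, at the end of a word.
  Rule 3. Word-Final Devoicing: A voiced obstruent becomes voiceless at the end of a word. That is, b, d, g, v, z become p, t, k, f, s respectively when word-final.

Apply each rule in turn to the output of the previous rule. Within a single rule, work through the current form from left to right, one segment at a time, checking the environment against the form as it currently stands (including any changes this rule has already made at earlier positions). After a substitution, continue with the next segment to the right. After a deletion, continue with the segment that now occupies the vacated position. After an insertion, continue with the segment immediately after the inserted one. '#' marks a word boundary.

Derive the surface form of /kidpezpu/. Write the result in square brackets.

Rule 1 Progressive Voicing Assimilation: [kidpezpu] → [kidbezbu]
Rule 2 Final Vowel Lowering: [kidbezbu] → [kidbezbo]
Rule 3 Word-Final Devoicing: no change — [kidbezbo]

[kidbezbo]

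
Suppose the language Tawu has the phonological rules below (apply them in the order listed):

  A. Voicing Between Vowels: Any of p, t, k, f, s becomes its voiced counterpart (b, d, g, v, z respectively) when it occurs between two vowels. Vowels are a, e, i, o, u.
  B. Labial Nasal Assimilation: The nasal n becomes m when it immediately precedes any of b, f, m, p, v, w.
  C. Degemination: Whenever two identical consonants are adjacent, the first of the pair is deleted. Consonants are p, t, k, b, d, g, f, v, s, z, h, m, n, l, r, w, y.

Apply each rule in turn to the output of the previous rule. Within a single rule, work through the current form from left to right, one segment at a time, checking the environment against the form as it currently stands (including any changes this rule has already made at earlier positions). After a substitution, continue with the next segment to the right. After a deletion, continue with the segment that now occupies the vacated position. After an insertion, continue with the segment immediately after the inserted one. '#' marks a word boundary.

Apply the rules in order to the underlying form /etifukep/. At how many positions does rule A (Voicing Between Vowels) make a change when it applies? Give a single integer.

3

A Voicing Between Vowels: [etifukep] → [edivugep]
B Labial Nasal Assimilation: no change — [edivugep]
C Degemination: no change — [edivugep]
Rule A changed 3 position(s).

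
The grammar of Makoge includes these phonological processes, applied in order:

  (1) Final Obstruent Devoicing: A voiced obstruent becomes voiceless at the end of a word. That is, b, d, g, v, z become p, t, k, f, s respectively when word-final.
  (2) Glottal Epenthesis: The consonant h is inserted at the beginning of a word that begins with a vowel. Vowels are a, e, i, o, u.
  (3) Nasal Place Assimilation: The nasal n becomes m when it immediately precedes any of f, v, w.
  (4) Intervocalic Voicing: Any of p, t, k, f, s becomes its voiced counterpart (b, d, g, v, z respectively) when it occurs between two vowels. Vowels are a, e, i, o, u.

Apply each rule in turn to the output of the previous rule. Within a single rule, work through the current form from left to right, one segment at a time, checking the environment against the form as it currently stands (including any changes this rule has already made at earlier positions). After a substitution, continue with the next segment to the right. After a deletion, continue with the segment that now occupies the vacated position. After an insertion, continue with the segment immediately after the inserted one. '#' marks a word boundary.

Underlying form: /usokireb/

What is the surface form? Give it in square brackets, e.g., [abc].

[huzogirep]

(1) Final Obstruent Devoicing: [usokireb] → [usokirep]
(2) Glottal Epenthesis: [usokirep] → [husokirep]
(3) Nasal Place Assimilation: no change — [husokirep]
(4) Intervocalic Voicing: [husokirep] → [huzogirep]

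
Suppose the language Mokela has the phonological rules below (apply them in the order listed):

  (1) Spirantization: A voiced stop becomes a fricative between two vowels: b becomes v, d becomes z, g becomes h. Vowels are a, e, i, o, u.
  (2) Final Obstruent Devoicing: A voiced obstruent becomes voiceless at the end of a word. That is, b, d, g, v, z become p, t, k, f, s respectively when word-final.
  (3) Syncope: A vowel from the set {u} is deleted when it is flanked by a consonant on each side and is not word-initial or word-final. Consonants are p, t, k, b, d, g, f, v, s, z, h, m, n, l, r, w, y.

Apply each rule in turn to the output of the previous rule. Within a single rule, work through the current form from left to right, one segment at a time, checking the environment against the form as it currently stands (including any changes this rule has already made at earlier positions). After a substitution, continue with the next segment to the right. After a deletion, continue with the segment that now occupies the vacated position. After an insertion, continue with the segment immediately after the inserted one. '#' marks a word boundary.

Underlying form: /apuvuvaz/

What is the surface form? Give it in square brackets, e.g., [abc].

(1) Spirantization: no change — [apuvuvaz]
(2) Final Obstruent Devoicing: [apuvuvaz] → [apuvuvas]
(3) Syncope: [apuvuvas] → [apvvas]

[apvvas]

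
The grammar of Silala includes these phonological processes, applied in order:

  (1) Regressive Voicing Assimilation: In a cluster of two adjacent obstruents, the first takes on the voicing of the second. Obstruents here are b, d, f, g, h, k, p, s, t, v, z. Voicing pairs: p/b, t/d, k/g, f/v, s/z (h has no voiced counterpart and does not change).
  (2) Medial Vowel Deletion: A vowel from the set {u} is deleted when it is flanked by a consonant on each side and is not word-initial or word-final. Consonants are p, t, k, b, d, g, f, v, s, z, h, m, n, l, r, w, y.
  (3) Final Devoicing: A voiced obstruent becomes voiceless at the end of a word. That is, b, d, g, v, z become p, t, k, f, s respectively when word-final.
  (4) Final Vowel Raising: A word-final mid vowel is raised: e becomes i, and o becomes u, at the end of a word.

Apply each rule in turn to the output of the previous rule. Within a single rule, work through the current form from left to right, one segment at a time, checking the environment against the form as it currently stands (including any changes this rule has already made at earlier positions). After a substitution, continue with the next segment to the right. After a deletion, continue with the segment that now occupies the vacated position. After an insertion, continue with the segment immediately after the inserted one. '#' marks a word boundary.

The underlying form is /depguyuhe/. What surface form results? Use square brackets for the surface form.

[debgyhi]

(1) Regressive Voicing Assimilation: [depguyuhe] → [debguyuhe]
(2) Medial Vowel Deletion: [debguyuhe] → [debgyhe]
(3) Final Devoicing: no change — [debgyhe]
(4) Final Vowel Raising: [debgyhe] → [debgyhi]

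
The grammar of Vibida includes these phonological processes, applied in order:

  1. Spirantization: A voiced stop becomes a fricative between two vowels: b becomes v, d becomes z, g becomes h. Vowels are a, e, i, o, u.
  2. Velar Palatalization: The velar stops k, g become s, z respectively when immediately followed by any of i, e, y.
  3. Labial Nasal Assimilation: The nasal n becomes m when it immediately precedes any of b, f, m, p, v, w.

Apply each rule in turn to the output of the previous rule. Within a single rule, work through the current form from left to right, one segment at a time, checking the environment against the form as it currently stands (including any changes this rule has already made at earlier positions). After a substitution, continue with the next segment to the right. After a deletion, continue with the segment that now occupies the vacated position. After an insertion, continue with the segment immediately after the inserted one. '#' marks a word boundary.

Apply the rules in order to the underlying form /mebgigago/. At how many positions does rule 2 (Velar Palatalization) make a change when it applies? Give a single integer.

1 Spirantization: [mebgigago] → [mebgihaho]
2 Velar Palatalization: [mebgihaho] → [mebzihaho]
3 Labial Nasal Assimilation: no change — [mebzihaho]
Rule 2 changed 1 position(s).

1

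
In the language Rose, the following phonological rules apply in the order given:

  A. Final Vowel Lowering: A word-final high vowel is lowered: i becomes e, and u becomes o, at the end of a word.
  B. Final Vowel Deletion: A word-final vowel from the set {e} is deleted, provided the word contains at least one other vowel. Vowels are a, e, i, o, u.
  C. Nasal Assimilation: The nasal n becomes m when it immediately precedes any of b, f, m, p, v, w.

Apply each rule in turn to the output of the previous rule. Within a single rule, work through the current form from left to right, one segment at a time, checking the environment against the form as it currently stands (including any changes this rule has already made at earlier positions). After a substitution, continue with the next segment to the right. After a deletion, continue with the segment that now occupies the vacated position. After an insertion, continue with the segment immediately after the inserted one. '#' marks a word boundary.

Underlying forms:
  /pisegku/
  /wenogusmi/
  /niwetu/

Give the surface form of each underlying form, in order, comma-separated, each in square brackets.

[pisegko], [wenogusm], [niweto]

/pisegku/:
  A Final Vowel Lowering: [pisegku] → [pisegko]
  B Final Vowel Deletion: no change — [pisegko]
  C Nasal Assimilation: no change — [pisegko]
/wenogusmi/:
  A Final Vowel Lowering: [wenogusmi] → [wenogusme]
  B Final Vowel Deletion: [wenogusme] → [wenogusm]
  C Nasal Assimilation: no change — [wenogusm]
/niwetu/:
  A Final Vowel Lowering: [niwetu] → [niweto]
  B Final Vowel Deletion: no change — [niweto]
  C Nasal Assimilation: no change — [niweto]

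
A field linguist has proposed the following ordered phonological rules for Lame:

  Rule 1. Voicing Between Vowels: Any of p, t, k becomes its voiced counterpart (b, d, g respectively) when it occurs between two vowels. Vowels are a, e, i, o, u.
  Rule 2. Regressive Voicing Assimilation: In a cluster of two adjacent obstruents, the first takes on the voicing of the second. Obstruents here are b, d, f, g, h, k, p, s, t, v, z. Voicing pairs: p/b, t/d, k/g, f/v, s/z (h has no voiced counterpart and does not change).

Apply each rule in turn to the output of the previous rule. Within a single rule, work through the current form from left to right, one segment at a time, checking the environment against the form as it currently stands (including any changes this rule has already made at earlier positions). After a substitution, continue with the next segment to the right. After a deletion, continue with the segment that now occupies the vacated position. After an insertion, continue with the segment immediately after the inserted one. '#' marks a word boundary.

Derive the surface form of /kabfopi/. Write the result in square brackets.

Rule 1 Voicing Between Vowels: [kabfopi] → [kabfobi]
Rule 2 Regressive Voicing Assimilation: [kabfobi] → [kapfobi]

[kapfobi]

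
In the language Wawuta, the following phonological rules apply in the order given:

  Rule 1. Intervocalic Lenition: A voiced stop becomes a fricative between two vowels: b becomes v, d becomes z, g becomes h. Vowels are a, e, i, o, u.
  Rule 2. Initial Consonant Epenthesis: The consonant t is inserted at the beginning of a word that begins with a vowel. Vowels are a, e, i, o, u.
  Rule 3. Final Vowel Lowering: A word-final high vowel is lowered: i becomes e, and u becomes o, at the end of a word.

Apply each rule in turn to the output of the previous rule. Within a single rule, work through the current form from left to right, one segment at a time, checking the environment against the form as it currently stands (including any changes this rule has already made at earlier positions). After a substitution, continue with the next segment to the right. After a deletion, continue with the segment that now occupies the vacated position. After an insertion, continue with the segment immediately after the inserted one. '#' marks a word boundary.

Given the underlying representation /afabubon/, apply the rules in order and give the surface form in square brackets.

Rule 1 Intervocalic Lenition: [afabubon] → [afavuvon]
Rule 2 Initial Consonant Epenthesis: [afavuvon] → [tafavuvon]
Rule 3 Final Vowel Lowering: no change — [tafavuvon]

[tafavuvon]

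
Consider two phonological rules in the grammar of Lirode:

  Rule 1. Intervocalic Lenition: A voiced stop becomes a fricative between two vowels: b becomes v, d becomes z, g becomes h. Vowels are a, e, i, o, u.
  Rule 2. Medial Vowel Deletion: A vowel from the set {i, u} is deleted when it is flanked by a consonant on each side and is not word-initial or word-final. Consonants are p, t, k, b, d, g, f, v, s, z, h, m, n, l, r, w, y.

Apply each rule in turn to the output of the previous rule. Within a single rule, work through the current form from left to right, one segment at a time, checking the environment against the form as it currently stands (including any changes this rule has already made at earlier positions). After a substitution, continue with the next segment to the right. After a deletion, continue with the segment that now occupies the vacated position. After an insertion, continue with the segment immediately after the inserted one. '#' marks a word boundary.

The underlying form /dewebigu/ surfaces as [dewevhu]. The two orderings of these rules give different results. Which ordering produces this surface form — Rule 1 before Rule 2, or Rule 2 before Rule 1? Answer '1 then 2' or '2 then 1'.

Order 1 then 2:
  1 Intervocalic Lenition: [dewebigu] → [dewevihu]
  2 Medial Vowel Deletion: [dewevihu] → [dewevhu]
  result: [dewevhu]
Order 2 then 1:
  2 Medial Vowel Deletion: [dewebigu] → [dewebgu]
  1 Intervocalic Lenition: no change — [dewebgu]
  result: [dewebgu]

1 then 2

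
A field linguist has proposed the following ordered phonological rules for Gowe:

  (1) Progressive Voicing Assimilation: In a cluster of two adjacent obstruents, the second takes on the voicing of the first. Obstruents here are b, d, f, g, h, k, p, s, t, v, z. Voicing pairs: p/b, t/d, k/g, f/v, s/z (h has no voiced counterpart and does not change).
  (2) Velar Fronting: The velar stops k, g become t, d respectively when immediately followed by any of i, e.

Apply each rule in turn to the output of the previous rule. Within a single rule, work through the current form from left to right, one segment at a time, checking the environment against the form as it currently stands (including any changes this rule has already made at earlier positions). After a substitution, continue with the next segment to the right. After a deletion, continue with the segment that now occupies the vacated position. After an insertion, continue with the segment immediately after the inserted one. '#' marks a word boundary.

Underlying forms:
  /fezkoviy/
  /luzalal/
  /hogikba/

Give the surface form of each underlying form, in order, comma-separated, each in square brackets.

/fezkoviy/:
  (1) Progressive Voicing Assimilation: [fezkoviy] → [fezgoviy]
  (2) Velar Fronting: no change — [fezgoviy]
/luzalal/:
  (1) Progressive Voicing Assimilation: no change — [luzalal]
  (2) Velar Fronting: no change — [luzalal]
/hogikba/:
  (1) Progressive Voicing Assimilation: [hogikba] → [hogikpa]
  (2) Velar Fronting: [hogikpa] → [hodikpa]

[fezgoviy], [luzalal], [hodikpa]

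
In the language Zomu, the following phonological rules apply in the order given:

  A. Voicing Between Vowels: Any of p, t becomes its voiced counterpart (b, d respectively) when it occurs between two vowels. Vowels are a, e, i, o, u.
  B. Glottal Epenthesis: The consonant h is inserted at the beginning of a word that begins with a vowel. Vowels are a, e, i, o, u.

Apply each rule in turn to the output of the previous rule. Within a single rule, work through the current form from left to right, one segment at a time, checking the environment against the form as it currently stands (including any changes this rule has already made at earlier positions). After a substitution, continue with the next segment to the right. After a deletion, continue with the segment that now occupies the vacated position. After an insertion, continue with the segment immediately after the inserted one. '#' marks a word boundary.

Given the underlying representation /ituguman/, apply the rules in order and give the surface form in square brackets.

[hiduguman]

A Voicing Between Vowels: [ituguman] → [iduguman]
B Glottal Epenthesis: [iduguman] → [hiduguman]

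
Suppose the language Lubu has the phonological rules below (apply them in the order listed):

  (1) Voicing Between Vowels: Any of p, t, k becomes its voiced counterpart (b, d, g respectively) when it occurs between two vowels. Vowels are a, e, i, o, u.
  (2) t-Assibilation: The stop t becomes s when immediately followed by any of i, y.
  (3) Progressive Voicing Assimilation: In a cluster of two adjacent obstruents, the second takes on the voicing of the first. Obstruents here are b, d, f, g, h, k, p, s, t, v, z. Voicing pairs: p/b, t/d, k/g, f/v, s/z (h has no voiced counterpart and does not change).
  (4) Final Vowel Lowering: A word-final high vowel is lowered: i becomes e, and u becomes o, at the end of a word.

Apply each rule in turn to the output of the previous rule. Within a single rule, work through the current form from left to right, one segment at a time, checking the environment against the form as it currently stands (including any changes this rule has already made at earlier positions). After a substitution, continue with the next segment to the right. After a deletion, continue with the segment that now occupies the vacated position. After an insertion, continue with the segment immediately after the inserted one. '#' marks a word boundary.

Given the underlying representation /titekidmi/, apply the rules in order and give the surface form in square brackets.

(1) Voicing Between Vowels: [titekidmi] → [tidegidmi]
(2) t-Assibilation: [tidegidmi] → [sidegidmi]
(3) Progressive Voicing Assimilation: no change — [sidegidmi]
(4) Final Vowel Lowering: [sidegidmi] → [sidegidme]

[sidegidme]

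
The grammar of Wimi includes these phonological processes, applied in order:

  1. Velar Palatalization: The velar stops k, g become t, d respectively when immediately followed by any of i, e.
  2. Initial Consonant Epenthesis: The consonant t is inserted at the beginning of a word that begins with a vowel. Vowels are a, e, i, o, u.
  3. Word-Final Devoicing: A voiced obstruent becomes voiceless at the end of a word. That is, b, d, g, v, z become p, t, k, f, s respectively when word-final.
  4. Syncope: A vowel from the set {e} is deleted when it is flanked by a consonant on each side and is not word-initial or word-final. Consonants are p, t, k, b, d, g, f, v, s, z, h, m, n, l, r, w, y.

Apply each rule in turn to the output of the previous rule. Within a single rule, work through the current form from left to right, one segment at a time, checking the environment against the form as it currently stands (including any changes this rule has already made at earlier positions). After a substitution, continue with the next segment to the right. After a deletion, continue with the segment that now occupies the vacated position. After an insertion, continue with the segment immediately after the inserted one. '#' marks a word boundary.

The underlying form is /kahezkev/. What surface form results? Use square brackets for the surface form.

[kahztf]

1 Velar Palatalization: [kahezkev] → [kaheztev]
2 Initial Consonant Epenthesis: no change — [kaheztev]
3 Word-Final Devoicing: [kaheztev] → [kaheztef]
4 Syncope: [kaheztef] → [kahztf]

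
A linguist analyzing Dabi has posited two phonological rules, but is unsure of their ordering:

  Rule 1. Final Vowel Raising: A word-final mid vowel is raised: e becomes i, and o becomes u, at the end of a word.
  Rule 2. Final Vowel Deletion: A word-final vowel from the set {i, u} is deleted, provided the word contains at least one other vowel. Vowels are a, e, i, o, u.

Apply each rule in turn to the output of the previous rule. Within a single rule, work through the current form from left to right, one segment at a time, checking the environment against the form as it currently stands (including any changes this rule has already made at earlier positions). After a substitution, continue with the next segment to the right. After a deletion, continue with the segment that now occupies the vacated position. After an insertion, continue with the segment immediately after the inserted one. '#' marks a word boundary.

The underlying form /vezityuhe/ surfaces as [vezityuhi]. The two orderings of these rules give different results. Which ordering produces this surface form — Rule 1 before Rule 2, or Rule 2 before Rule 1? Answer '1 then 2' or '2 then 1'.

2 then 1

Order 1 then 2:
  1 Final Vowel Raising: [vezityuhe] → [vezityuhi]
  2 Final Vowel Deletion: [vezityuhi] → [vezityuh]
  result: [vezityuh]
Order 2 then 1:
  2 Final Vowel Deletion: no change — [vezityuhe]
  1 Final Vowel Raising: [vezityuhe] → [vezityuhi]
  result: [vezityuhi]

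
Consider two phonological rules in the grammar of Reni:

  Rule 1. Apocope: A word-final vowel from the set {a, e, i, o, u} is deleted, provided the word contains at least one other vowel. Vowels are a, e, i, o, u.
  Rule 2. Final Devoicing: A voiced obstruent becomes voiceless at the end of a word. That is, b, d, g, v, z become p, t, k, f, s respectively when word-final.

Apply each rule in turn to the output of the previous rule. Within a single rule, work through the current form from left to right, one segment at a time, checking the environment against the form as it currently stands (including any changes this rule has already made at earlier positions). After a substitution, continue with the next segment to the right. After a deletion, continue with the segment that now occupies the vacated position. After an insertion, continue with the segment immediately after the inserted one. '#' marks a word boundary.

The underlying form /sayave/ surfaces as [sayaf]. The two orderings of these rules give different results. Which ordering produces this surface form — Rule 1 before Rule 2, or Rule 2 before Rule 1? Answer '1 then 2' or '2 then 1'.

1 then 2

Order 1 then 2:
  1 Apocope: [sayave] → [sayav]
  2 Final Devoicing: [sayav] → [sayaf]
  result: [sayaf]
Order 2 then 1:
  2 Final Devoicing: no change — [sayave]
  1 Apocope: [sayave] → [sayav]
  result: [sayav]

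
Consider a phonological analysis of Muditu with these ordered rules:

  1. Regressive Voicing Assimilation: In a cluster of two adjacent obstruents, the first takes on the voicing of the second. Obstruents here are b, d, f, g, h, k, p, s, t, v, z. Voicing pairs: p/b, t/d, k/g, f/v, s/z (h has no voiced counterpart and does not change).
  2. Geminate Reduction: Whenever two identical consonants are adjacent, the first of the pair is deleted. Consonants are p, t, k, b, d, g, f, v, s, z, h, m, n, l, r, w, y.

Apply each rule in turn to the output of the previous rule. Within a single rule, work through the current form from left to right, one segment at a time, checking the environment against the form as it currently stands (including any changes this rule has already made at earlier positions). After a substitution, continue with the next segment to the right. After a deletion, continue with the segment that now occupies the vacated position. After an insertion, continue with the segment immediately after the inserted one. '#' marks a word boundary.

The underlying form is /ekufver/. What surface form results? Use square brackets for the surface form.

[ekuver]

1 Regressive Voicing Assimilation: [ekufver] → [ekuvver]
2 Geminate Reduction: [ekuvver] → [ekuver]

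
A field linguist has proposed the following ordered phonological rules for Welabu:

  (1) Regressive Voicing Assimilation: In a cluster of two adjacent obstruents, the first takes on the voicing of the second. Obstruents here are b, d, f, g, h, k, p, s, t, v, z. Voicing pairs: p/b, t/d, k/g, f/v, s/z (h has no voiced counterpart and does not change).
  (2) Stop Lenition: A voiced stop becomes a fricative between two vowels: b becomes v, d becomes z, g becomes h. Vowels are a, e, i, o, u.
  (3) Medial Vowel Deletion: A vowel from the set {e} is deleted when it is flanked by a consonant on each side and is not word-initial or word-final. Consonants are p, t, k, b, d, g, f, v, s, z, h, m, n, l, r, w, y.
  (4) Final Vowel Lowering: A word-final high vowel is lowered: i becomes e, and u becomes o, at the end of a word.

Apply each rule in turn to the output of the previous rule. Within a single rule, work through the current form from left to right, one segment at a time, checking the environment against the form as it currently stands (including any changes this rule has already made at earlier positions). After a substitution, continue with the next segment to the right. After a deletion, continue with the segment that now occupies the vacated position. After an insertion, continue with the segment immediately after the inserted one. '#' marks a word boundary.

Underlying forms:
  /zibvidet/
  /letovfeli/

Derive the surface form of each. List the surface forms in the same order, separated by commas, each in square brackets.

[zibvizt], [ltoffle]

/zibvidet/:
  (1) Regressive Voicing Assimilation: no change — [zibvidet]
  (2) Stop Lenition: [zibvidet] → [zibvizet]
  (3) Medial Vowel Deletion: [zibvizet] → [zibvizt]
  (4) Final Vowel Lowering: no change — [zibvizt]
/letovfeli/:
  (1) Regressive Voicing Assimilation: [letovfeli] → [letoffeli]
  (2) Stop Lenition: no change — [letoffeli]
  (3) Medial Vowel Deletion: [letoffeli] → [ltoffli]
  (4) Final Vowel Lowering: [ltoffli] → [ltoffle]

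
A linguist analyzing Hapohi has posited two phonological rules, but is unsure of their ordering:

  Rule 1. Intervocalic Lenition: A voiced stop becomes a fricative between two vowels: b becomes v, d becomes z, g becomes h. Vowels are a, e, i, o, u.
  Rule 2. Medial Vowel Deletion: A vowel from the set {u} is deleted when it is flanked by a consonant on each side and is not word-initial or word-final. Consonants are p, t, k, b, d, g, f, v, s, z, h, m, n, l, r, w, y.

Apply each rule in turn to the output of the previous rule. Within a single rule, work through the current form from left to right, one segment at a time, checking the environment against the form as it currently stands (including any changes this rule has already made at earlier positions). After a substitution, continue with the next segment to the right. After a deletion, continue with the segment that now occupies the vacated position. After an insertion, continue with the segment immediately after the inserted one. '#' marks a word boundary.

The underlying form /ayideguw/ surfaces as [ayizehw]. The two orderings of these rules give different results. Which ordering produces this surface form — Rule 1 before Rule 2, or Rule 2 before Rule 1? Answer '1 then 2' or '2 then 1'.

1 then 2

Order 1 then 2:
  1 Intervocalic Lenition: [ayideguw] → [ayizehuw]
  2 Medial Vowel Deletion: [ayizehuw] → [ayizehw]
  result: [ayizehw]
Order 2 then 1:
  2 Medial Vowel Deletion: [ayideguw] → [ayidegw]
  1 Intervocalic Lenition: [ayidegw] → [ayizegw]
  result: [ayizegw]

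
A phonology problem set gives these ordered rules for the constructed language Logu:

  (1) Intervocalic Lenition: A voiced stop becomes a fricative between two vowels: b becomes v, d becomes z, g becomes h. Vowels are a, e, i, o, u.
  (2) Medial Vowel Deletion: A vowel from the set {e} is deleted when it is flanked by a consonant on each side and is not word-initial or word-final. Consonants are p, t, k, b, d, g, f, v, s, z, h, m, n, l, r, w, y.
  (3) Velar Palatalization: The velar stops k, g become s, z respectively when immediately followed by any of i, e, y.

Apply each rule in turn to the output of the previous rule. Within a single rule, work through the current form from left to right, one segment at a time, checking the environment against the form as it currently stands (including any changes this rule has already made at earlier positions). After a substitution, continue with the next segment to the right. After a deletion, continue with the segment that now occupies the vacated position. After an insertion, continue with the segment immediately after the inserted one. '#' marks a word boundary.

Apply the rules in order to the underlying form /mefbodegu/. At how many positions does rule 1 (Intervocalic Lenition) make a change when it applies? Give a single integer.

(1) Intervocalic Lenition: [mefbodegu] → [mefbozehu]
(2) Medial Vowel Deletion: [mefbozehu] → [mfbozhu]
(3) Velar Palatalization: no change — [mfbozhu]
Rule 1 changed 2 position(s).

2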